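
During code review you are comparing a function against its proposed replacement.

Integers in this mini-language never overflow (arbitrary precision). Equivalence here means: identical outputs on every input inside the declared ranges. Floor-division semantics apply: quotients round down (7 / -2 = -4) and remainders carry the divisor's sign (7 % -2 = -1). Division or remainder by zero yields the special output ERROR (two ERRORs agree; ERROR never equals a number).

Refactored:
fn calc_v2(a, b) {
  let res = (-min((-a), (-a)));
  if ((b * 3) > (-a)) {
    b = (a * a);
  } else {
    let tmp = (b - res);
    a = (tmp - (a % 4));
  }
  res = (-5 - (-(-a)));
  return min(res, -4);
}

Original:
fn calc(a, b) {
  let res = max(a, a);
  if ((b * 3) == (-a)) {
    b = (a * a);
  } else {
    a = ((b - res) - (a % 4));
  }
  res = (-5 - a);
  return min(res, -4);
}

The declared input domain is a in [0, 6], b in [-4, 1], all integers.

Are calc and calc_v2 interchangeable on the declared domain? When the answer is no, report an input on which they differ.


a=0, b=1 yields -6 from calc but -5 from calc_v2.
verdict: not equivalent; witness: a=0, b=1


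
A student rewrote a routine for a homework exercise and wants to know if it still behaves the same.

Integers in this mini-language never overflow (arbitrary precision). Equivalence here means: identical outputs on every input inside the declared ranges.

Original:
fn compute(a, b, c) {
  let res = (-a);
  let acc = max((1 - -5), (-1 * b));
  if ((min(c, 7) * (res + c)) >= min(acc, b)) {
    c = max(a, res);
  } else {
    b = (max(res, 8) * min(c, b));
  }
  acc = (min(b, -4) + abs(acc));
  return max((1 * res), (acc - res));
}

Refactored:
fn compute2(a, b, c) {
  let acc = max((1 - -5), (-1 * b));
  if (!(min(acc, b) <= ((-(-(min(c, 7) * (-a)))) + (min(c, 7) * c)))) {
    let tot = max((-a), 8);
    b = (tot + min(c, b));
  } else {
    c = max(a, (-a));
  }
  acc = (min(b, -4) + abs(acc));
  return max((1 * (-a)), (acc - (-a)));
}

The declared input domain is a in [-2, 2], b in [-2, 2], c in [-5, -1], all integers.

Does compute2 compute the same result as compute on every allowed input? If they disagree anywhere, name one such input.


Not equivalent: a=0, b=2, c=-1 separates them (0 vs 2).
compute: res=0, then acc=6, then ((min(c, 7) * (res + c)) >= min(acc, b)) is false, then b=-8, then acc=-2, then returns 0
compute2: acc=6, then (!(min(acc, b) <= ((-(-(min(c, 7) * (-a)))) + (min(c, 7) * c)))) is true, then tot=8, then b=7, then acc=2, then returns 2
verdict: not equivalent; witness: a=0, b=2, c=-1


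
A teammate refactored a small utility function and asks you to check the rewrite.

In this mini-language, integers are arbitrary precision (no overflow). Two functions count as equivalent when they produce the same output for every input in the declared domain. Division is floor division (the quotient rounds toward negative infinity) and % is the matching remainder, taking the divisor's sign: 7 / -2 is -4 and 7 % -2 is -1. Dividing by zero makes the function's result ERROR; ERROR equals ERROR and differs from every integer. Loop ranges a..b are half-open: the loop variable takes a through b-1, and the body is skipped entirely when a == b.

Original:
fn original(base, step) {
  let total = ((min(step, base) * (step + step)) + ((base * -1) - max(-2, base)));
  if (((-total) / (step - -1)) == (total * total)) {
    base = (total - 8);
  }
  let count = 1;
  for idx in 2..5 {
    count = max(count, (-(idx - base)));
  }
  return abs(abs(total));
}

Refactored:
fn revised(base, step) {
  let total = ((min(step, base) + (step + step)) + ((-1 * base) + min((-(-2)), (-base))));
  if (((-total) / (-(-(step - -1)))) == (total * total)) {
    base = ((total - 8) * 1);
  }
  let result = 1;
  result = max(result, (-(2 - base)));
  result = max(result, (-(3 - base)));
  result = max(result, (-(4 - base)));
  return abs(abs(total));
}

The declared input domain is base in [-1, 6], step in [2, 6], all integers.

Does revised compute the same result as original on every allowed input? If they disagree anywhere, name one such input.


At base=-1, step=2: original gives 2, revised gives 5.
verdict: not equivalent; witness: base=-1, step=2


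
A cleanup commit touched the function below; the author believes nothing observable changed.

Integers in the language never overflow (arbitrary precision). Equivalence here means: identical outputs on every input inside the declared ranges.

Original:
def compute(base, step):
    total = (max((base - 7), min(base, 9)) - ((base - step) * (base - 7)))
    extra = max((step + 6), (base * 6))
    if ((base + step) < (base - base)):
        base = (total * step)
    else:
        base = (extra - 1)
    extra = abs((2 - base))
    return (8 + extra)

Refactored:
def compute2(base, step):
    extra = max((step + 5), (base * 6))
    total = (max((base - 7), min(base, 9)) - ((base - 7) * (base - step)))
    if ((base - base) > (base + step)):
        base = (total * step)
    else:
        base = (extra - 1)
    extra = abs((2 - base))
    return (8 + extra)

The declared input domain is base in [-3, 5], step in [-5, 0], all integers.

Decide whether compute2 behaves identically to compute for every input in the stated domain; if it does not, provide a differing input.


Evaluate both at base=0, step=0.
compute: total = 0; extra = 6; ((base + step) < (base - base)) -> false; base = 5; extra = 3; return 11
compute2: extra = 5; total = 0; ((base - base) > (base + step)) -> false; base = 4; extra = 2; return 10
11 vs 10 — the two versions disagree here.
verdict: not equivalent; witness: base=0, step=0


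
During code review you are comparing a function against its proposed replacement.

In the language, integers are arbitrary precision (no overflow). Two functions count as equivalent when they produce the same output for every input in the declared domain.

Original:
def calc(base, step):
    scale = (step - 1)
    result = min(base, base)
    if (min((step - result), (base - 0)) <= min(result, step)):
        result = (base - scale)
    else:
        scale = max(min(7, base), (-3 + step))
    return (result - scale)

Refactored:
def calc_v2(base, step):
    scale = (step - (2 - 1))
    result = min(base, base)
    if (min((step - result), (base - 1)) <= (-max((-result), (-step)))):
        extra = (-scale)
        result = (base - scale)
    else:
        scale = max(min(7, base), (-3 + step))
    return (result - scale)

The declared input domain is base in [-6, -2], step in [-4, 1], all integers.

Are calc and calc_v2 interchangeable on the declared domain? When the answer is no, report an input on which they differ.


The rewrite breaks on base=-3, step=-4, where the results are 0 and 7.
calc: scale = -5; result = -3; (min((step - result), (base - 0)) <= min(result, step)) -> false; scale = -3; return 0
calc_v2: scale = -5; result = -3; (min((step - result), (base - 1)) <= (-max((-result), (-step)))) -> true; extra = 5; result = 2; return 7
verdict: not equivalent; witness: base=-3, step=-4


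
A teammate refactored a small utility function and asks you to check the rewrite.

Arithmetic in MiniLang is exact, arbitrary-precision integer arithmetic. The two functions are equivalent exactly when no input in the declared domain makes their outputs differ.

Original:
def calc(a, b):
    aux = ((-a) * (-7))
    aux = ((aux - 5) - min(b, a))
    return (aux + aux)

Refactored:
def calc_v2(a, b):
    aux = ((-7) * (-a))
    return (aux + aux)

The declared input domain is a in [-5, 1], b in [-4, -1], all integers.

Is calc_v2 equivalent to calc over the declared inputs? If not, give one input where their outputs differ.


Try a=-4, b=-4.
calc: aux = -28; aux = -29; return -58
calc_v2: aux = -28; return -56
-58 against -56: the behavior changed.
verdict: not equivalent; witness: a=-4, b=-4


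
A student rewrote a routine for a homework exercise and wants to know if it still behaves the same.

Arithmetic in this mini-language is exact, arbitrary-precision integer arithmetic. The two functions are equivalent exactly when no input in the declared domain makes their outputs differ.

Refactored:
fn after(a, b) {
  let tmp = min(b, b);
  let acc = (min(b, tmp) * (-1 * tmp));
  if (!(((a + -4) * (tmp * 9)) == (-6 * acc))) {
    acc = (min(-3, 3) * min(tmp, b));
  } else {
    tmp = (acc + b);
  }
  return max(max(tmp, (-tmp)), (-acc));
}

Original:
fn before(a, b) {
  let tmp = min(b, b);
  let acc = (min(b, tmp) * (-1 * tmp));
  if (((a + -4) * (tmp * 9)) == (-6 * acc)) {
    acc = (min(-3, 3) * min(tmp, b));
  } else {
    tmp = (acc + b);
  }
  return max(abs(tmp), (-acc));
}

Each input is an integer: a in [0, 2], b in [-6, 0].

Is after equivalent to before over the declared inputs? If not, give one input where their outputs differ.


Evaluate both at a=0, b=-6.
before: tmp becomes -6; next acc becomes -36; next (((a + -4) * (tmp * 9)) == (-6 * acc)) evaluates to true; next acc becomes 18; next final value 6
after: tmp becomes -6; next acc becomes -36; next (!(((a + -4) * (tmp * 9)) == (-6 * acc))) evaluates to false; next tmp becomes -42; next final value 42
6 against 42: the behavior changed.
verdict: not equivalent; witness: a=0, b=-6


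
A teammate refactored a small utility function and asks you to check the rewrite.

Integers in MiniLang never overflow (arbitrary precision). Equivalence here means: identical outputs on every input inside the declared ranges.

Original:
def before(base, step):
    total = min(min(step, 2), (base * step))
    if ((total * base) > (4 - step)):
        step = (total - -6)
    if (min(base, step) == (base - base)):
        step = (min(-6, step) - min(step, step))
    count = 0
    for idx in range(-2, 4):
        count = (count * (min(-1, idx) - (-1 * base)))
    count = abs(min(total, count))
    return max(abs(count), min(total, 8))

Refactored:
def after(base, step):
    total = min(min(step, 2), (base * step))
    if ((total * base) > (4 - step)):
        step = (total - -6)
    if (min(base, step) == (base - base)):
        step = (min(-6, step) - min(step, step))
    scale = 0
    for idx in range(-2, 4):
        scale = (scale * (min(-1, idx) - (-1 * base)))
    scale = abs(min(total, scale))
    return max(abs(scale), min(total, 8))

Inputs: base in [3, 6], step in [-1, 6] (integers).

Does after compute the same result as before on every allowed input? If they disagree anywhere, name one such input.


Behavior is preserved: although local variable names differ, the outputs never diverge.
Tracing base=5, step=0: before: total=0, then ((total * base) > (4 - step)) is false, then (min(base, step) == (base - base)) is true, then step=-6, then count=0, then (idx=-2), then count=0, then (idx=-1), then count=0, then (idx=0), then count=0, then (idx=1), then count=0, then (idx=2), then count=0, then (idx=3), then count=0, then count=0, then returns 0 | after: total=0, then ((total * base) > (4 - step)) is false, then (min(base, step) == (base - base)) is true, then step=-6, then scale=0, then (idx=-2), then scale=0, then (idx=-1), then scale=0, then (idx=0), then scale=0, then (idx=1), then scale=0, then (idx=2), then scale=0, then (idx=3), then scale=0, then scale=0, then returns 0 — matching result 0.
Checked all 32 inputs in the declared domain: the outputs agree on every one.
verdict: equivalent


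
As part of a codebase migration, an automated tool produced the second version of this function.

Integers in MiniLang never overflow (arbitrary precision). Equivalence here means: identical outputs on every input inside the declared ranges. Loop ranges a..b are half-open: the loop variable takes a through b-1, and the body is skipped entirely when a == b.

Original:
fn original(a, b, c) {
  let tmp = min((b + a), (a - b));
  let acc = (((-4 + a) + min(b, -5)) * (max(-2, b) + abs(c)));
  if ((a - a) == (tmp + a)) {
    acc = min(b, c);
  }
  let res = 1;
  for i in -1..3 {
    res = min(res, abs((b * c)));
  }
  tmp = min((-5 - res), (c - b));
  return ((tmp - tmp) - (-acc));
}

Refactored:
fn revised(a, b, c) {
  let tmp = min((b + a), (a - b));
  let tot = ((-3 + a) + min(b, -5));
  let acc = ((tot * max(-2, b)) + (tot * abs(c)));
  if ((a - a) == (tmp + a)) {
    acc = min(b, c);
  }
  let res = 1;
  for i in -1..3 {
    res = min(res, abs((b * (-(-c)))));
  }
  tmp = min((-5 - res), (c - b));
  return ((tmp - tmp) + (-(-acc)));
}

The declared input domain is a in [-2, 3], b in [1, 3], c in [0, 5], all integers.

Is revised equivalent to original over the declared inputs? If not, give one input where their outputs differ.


The rewrite breaks on a=-2, b=1, c=0, where the results are -11 and -10.
original: tmp=-3, then acc=-11, then ((a - a) == (tmp + a)) is false, then res=1, then (i=-1), then res=0, then (i=0), then res=0, then (i=1), then res=0, then (i=2), then res=0, then tmp=-5, then returns -11
revised: tmp=-3, then tot=-10, then acc=-10, then ((a - a) == (tmp + a)) is false, then res=1, then (i=-1), then res=0, then (i=0), then res=0, then (i=1), then res=0, then (i=2), then res=0, then tmp=-5, then returns -10
verdict: not equivalent; witness: a=-2, b=1, c=0


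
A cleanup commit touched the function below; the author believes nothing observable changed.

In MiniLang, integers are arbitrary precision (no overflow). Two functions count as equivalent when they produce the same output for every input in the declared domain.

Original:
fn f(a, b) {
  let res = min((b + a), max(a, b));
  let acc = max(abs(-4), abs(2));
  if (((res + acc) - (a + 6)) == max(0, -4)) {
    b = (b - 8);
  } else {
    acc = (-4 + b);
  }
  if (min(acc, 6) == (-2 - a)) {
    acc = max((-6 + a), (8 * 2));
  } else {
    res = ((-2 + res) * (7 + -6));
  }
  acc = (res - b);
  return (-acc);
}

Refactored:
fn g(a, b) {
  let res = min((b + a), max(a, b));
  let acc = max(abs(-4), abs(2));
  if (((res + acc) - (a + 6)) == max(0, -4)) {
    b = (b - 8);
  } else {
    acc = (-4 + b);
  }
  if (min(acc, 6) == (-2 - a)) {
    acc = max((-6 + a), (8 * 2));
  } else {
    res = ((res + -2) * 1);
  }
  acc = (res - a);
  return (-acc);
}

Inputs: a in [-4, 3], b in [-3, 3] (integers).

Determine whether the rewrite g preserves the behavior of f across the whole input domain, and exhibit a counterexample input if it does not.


Not equivalent: a=-4, b=-3 separates them (6 vs 5).
f: res := -7 | acc := 4 | (((res + acc) - (a + 6)) == max(0, -4)): false | acc := -7 | (min(acc, 6) == (-2 - a)): false | res := -9 | acc := -6 | result 6
g: res := -7 | acc := 4 | (((res + acc) - (a + 6)) == max(0, -4)): false | acc := -7 | (min(acc, 6) == (-2 - a)): false | res := -9 | acc := -5 | result 5
verdict: not equivalent; witness: a=-4, b=-3


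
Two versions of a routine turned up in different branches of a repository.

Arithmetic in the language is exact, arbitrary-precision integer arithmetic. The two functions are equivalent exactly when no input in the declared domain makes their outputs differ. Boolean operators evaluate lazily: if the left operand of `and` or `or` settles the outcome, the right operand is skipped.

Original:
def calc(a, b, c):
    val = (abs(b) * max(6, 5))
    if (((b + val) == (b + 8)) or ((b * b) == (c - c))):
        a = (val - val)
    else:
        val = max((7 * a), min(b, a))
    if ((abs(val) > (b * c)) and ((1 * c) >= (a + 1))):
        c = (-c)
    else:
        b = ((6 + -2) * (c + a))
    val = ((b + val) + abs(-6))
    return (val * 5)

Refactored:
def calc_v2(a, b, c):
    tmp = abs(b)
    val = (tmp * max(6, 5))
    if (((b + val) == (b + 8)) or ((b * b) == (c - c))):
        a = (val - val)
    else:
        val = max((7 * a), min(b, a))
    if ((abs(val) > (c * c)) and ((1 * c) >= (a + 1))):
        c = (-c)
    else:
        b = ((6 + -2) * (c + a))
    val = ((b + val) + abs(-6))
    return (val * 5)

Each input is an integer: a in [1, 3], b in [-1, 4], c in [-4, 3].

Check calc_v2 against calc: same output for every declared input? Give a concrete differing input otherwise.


Consider the input a=1, b=-1, c=3.
calc: val becomes 6; next (((b + val) == (b + 8)) or ((b * b) == (c - c))) evaluates to false; next val becomes 7; next ((abs(val) > (b * c)) and ((1 * c) >= (a + 1))) evaluates to true; next c becomes -3; next val becomes 12; next final value 60
calc_v2: tmp becomes 1; next val becomes 6; next (((b + val) == (b + 8)) or ((b * b) == (c - c))) evaluates to false; next val becomes 7; next ((abs(val) > (c * c)) and ((1 * c) >= (a + 1))) evaluates to false; next b becomes 16; next val becomes 29; next final value 145
60 != 145, so the rewrite changes behavior.
verdict: not equivalent; witness: a=1, b=-1, c=3


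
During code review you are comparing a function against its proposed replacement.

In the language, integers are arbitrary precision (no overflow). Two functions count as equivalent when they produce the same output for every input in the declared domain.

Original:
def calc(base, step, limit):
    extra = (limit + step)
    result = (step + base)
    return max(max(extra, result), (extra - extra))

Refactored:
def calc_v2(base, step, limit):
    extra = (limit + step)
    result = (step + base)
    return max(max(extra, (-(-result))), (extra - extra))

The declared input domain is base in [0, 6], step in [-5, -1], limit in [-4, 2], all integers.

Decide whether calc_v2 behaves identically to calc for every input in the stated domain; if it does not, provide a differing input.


Comparing the listings, the differences include: same computation, different form.
Spot check at base=6, step=-2, limit=-2 — calc: extra becomes -4; next result becomes 4; next final value 4. calc_v2: extra becomes -4; next result becomes 4; next final value 4. Both give 4.
Checked all 245 inputs in the declared domain: the outputs agree on every one.
verdict: equivalent


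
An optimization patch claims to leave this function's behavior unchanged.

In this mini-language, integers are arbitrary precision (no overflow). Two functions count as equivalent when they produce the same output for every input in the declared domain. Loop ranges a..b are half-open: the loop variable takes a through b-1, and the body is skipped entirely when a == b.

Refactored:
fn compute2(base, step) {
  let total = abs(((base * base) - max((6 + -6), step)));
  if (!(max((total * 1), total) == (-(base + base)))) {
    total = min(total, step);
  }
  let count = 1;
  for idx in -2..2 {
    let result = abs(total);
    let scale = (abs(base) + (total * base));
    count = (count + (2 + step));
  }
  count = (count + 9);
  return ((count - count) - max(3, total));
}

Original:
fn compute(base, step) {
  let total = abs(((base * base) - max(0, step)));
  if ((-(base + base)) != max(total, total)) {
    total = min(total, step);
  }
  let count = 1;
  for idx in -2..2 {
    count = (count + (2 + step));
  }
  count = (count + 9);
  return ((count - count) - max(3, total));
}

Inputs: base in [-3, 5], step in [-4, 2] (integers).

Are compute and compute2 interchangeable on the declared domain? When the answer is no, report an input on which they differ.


Reading the diff, among the changes: min/max/abs usage differs, plus local variable names differ, plus boolean connective usage differs, plus comparison usage differs, plus statement counts differ, plus arithmetic usage differs, plus constant usage differs.
Spot check at base=0, step=-2 — compute: total := 0 | ((-(base + base)) != max(total, total)): false | count := 1 | iter idx=-2: | count := 1 | iter idx=-1: | count := 1 | iter idx=0: | count := 1 | iter idx=1: | count := 1 | count := 10 | result -3. compute2: total := 0 | (!(max((total * 1), total) == (-(base + base)))): false | count := 1 | iter idx=-2: | result := 0 | scale := 0 | count := 1 | iter idx=-1: | result := 0 | scale := 0 | count := 1 | iter idx=0: | result := 0 | scale := 0 | count := 1 | iter idx=1: | result := 0 | scale := 0 | count := 1 | count := 10 | result -3. Both give -3.
Across all 63 domain points the two functions coincide.
verdict: equivalent


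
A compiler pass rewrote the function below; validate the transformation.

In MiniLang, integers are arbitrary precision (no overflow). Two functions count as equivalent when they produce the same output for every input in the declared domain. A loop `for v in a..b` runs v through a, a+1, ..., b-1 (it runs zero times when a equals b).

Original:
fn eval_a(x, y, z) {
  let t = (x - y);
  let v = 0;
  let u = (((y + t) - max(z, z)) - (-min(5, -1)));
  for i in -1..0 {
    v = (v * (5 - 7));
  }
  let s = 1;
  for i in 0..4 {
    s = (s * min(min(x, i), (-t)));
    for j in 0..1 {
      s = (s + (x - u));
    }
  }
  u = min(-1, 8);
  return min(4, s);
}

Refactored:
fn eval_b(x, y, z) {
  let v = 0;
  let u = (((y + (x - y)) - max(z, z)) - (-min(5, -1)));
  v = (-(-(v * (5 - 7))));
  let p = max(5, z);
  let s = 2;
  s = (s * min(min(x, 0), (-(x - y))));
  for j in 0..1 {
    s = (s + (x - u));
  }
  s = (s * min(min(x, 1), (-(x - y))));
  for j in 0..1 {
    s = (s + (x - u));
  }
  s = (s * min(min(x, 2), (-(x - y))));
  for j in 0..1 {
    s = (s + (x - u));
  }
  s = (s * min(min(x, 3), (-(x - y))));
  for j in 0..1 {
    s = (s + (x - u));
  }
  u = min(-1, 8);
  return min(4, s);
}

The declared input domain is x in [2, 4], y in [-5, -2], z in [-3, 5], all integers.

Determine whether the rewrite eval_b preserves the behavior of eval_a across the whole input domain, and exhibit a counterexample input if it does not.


Try x=2, y=-3, z=5.
eval_a: t := 5 | v := 0 | u := -4 | iter i=-1: | v := 0 | s := 1 | iter i=0: | s := -5 | iter j=0: | s := 1 | iter i=1: | s := -5 | iter j=0: | s := 1 | iter i=2: | s := -5 | iter j=0: | s := 1 | iter i=3: | s := -5 | iter j=0: | s := 1 | u := -1 | result 1
eval_b: v := 0 | u := -4 | v := 0 | p := 5 | s := 2 | s := -10 | iter j=0: | s := -4 | s := 20 | iter j=0: | s := 26 | s := -130 | iter j=0: | s := -124 | s := 620 | iter j=0: | s := 626 | u := -1 | result 4
1 against 4: the behavior changed.
verdict: not equivalent; witness: x=2, y=-3, z=5


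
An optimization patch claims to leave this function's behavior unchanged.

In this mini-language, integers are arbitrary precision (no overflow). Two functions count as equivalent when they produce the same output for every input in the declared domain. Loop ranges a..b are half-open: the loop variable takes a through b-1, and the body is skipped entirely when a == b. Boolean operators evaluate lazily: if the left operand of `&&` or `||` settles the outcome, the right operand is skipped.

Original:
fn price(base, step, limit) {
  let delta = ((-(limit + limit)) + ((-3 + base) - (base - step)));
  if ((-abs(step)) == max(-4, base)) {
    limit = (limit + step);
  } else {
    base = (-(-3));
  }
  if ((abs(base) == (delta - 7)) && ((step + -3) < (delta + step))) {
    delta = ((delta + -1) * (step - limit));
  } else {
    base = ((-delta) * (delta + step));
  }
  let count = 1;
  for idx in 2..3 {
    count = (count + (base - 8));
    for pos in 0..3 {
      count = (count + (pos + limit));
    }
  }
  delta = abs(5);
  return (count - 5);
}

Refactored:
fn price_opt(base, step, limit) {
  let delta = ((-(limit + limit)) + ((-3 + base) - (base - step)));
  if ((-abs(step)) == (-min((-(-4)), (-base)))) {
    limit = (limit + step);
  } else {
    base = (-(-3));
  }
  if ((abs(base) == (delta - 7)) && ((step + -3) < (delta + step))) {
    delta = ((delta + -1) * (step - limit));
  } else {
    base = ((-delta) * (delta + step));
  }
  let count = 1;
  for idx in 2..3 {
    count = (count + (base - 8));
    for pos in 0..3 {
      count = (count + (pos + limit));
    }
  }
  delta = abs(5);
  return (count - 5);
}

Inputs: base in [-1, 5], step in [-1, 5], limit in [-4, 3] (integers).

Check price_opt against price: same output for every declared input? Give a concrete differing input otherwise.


The two versions differ — the changes include min/max/abs usage differs.
One worked example (base=1, step=0, limit=1) — price: delta=-5, then ((-abs(step)) == max(-4, base)) is false, then base=3, then ((abs(base) == (delta - 7)) && ((step + -3) < (delta + step))) is false, then base=-25, then count=1, then (idx=2), then count=-32, then (pos=0), then count=-31, then (pos=1), then count=-29, then (pos=2), then count=-26, then delta=5, then returns -31; price_opt: delta=-5, then ((-abs(step)) == (-min((-(-4)), (-base)))) is false, then base=3, then ((abs(base) == (delta - 7)) && ((step + -3) < (delta + step))) is false, then base=-25, then count=1, then (idx=2), then count=-32, then (pos=0), then count=-31, then (pos=1), then count=-29, then (pos=2), then count=-26, then delta=5, then returns -31; agreement on -31.
Across all 392 domain points the two functions coincide.
verdict: equivalent


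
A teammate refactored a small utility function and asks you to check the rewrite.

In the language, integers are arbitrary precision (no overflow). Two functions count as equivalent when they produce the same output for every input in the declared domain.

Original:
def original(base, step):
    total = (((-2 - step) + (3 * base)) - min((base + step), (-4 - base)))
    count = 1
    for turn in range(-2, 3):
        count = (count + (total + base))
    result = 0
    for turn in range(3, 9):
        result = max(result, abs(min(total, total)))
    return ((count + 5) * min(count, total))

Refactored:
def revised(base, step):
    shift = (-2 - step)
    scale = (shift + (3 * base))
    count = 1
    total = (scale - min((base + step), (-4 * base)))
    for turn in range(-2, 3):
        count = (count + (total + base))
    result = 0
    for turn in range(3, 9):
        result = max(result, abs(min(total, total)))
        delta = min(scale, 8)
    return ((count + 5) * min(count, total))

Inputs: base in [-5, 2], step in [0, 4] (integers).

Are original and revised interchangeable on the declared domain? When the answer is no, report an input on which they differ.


Try base=-3, step=3.
original: total=-13, then count=1, then (turn=-2), then count=-15, then (turn=-1), then count=-31, then (turn=0), then count=-47, then (turn=1), then count=-63, then (turn=2), then count=-79, then result=0, then (turn=3), then result=13, then (turn=4), then result=13, then (turn=5), then result=13, then (turn=6), then result=13, then (turn=7), then result=13, then (turn=8), then result=13, then returns 5846
revised: shift=-5, then scale=-14, then count=1, then total=-14, then (turn=-2), then count=-16, then (turn=-1), then count=-33, then (turn=0), then count=-50, then (turn=1), then count=-67, then (turn=2), then count=-84, then result=0, then (turn=3), then result=14, then delta=-14, then (turn=4), then result=14, then delta=-14, then (turn=5), then result=14, then delta=-14, then (turn=6), then result=14, then delta=-14, then (turn=7), then result=14, then delta=-14, then (turn=8), then result=14, then delta=-14, then returns 6636
5846 and 6636 differ, so these are not the same function on this domain.
verdict: not equivalent; witness: base=-3, step=3


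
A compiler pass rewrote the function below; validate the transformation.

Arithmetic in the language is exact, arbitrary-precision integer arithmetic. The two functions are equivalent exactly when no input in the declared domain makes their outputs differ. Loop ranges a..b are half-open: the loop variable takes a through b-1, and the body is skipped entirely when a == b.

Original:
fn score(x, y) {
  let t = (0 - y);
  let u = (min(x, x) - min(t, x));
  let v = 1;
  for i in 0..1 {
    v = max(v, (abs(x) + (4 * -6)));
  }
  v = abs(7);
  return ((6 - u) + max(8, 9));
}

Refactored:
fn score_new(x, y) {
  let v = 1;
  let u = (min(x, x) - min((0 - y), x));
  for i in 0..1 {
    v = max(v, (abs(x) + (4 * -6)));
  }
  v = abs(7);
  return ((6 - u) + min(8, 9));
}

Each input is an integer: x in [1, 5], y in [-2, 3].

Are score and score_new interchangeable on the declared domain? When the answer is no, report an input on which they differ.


Not equivalent: x=1, y=-2 separates them (15 vs 14).
score: t becomes 2; next u becomes 0; next v becomes 1; next at i=0:; next v becomes 1; next v becomes 7; next final value 15
score_new: v becomes 1; next u becomes 0; next at i=0:; next v becomes 1; next v becomes 7; next final value 14
verdict: not equivalent; witness: x=1, y=-2


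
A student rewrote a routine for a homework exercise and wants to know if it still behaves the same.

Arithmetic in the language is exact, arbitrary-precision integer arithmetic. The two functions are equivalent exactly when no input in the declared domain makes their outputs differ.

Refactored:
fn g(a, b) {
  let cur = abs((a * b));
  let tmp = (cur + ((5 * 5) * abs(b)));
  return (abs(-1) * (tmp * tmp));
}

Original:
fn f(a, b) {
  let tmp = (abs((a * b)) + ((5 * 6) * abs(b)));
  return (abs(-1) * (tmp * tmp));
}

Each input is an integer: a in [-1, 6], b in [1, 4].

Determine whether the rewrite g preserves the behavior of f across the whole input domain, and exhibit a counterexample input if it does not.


Take a=-1, b=1.
f: tmp=31, then returns 961
g: cur=1, then tmp=26, then returns 676
961 != 676, so the rewrite changes behavior.
verdict: not equivalent; witness: a=-1, b=1


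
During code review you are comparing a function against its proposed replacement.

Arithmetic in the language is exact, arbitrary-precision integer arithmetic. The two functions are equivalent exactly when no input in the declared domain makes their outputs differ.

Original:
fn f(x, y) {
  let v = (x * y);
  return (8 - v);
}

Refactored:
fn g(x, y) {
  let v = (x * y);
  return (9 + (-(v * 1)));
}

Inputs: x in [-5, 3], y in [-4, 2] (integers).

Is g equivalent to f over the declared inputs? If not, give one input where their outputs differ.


The rewrite breaks on x=-5, y=-4, where the results are -12 and -11.
f: v=20, then returns -12
g: v=20, then returns -11
verdict: not equivalent; witness: x=-5, y=-4


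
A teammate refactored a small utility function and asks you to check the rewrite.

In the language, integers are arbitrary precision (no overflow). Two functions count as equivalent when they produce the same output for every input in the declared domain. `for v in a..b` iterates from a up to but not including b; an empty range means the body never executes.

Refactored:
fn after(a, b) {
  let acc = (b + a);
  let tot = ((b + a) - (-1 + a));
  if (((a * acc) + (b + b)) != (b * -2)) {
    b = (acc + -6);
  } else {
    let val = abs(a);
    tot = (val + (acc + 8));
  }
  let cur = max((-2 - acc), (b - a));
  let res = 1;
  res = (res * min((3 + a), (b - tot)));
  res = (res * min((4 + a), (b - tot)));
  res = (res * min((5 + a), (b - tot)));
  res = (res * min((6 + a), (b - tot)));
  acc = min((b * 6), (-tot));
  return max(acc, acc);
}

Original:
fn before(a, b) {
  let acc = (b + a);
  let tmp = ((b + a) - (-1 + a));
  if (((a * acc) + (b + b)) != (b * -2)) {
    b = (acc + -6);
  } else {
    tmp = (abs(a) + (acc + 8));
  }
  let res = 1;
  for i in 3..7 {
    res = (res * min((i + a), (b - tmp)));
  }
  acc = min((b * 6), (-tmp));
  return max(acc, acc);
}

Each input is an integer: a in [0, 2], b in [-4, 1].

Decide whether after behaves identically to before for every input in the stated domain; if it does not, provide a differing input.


Behavior is preserved: although arithmetic usage differs; local variable names differ; loop structure differs; constant usage differs; statement counts differ; min/max/abs usage differs, the outputs never diverge.
Tracing a=1, b=0: before: acc := 1 | tmp := 1 | (((a * acc) + (b + b)) != (b * -2)): true | b := -5 | res := 1 | iter i=3: | res := -6 | iter i=4: | res := 36 | iter i=5: | res := -216 | iter i=6: | res := 1296 | acc := -30 | result -30 | after: acc := 1 | tot := 1 | (((a * acc) + (b + b)) != (b * -2)): true | b := -5 | cur := -3 | res := 1 | res := -6 | res := 36 | res := -216 | res := 1296 | acc := -30 | result -30 — matching result -30.
Sweeping the whole domain (18 inputs) finds no disagreement.
verdict: equivalent


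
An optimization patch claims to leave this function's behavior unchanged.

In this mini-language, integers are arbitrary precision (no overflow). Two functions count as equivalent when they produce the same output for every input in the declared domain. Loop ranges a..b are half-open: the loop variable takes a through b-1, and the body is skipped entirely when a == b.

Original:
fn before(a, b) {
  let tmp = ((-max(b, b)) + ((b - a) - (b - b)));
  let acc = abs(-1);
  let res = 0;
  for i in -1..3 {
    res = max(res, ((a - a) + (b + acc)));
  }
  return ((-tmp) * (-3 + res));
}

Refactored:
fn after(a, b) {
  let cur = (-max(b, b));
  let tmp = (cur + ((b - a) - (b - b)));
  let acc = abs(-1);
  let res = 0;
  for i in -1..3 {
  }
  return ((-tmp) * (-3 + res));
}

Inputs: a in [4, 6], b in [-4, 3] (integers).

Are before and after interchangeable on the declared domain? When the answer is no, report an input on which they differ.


Run the pair on a=4, b=0.
before: tmp becomes -4; next acc becomes 1; next res becomes 0; next at i=-1:; next res becomes 1; next at i=0:; next res becomes 1; next at i=1:; next res becomes 1; next at i=2:; next res becomes 1; next final value -8
after: cur becomes 0; next tmp becomes -4; next acc becomes 1; next res becomes 0; next at i=-1:; next at i=0:; next at i=1:; next at i=2:; next final value -12
-8 != -12, so the rewrite changes behavior.
verdict: not equivalent; witness: a=4, b=0


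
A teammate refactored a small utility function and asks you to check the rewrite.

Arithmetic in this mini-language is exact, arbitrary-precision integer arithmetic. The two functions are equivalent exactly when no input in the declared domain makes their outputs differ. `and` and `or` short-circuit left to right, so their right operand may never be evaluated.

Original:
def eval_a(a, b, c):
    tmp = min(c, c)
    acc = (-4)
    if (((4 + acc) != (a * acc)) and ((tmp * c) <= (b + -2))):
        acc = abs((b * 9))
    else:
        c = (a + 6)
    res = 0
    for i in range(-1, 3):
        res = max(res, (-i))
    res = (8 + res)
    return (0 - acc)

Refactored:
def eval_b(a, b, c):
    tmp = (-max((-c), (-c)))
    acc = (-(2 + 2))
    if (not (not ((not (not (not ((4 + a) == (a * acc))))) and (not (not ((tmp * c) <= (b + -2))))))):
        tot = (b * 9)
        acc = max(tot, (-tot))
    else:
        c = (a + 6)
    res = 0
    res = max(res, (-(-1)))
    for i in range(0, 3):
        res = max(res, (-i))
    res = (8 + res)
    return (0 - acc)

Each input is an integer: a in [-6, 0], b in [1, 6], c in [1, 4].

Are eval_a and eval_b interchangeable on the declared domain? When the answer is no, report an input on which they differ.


On input a=0, b=3, c=1, eval_a returns 4 while eval_b returns -27.
verdict: not equivalent; witness: a=0, b=3, c=1


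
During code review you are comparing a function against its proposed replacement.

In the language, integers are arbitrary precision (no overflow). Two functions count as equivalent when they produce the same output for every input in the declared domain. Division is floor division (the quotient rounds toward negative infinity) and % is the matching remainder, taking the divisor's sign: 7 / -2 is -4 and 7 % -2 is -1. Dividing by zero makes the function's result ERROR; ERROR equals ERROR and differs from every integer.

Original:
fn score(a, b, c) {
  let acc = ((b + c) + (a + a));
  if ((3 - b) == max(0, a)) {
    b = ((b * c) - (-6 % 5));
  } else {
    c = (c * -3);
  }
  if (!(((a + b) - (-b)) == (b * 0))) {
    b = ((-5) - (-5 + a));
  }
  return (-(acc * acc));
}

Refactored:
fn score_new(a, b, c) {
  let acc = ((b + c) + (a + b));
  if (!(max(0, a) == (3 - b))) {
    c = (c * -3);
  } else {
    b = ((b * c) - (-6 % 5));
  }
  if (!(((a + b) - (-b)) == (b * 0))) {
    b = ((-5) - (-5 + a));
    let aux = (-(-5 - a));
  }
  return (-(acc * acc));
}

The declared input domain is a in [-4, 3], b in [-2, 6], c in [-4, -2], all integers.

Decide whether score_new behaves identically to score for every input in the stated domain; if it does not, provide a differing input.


Consider the input a=-4, b=-2, c=-4.
score: acc := -14 | ((3 - b) == max(0, a)): false | c := 12 | (!(((a + b) - (-b)) == (b * 0))): true | b := 4 | result -196
score_new: acc := -12 | (!(max(0, a) == (3 - b))): true | c := 12 | (!(((a + b) - (-b)) == (b * 0))): true | b := 4 | aux := 1 | result -144
-196 and -144 differ, so these are not the same function on this domain.
verdict: not equivalent; witness: a=-4, b=-2, c=-4


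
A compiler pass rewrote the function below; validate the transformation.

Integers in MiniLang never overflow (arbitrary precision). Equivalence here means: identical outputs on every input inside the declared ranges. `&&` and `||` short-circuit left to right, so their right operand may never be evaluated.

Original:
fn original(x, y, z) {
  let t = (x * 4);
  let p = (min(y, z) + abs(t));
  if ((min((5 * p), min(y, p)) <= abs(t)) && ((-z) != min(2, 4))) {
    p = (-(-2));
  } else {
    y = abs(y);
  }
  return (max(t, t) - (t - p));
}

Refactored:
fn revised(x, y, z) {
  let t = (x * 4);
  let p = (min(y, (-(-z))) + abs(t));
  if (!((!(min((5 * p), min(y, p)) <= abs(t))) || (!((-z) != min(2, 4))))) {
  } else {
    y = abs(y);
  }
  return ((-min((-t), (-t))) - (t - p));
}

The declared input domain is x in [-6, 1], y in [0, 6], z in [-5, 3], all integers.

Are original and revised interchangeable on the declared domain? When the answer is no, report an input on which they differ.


There is a counterexample at x=-6, y=0, z=-5: 2 on one side, 19 on the other.
original: t := -24 | p := 19 | ((min((5 * p), min(y, p)) <= abs(t)) && ((-z) != min(2, 4))): true | p := 2 | result 2
revised: t := -24 | p := 19 | (!((!(min((5 * p), min(y, p)) <= abs(t))) || (!((-z) != min(2, 4))))): true | result 19
verdict: not equivalent; witness: x=-6, y=0, z=-5


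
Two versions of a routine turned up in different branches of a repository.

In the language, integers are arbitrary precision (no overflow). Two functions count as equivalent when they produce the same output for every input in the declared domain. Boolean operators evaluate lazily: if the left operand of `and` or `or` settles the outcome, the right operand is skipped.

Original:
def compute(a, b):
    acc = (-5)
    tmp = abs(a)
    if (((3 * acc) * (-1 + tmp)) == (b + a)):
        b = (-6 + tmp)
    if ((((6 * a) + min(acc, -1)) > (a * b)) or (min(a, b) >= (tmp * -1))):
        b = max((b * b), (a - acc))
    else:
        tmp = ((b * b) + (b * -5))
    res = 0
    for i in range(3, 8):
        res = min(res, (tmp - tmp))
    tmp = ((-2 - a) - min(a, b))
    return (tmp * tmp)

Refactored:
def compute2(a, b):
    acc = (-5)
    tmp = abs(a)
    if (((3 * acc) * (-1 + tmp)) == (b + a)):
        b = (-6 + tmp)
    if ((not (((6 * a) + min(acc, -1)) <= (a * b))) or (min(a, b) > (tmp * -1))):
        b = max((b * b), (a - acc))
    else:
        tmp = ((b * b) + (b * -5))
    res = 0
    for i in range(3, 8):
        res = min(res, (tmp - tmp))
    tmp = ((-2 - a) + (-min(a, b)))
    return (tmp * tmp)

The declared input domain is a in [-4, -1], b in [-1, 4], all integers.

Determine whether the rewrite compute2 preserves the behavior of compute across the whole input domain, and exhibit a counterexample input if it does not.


Equivalent. Although `(min(a, b) >= (tmp * -1))` became `(min(a, b) > (tmp * -1))`, no input in the stated domain can expose it.
Checked all 24 inputs in the declared domain: the outputs agree on every one.
One worked example (a=-3, b=-1) — compute: acc=-5, then tmp=3, then (((3 * acc) * (-1 + tmp)) == (b + a)) is false, then ((((6 * a) + min(acc, -1)) > (a * b)) or (min(a, b) >= (tmp * -1))) is true, then b=2, then res=0, then (i=3), then res=0, then (i=4), then res=0, then (i=5), then res=0, then (i=6), then res=0, then (i=7), then res=0, then tmp=4, then returns 16; compute2: acc=-5, then tmp=3, then (((3 * acc) * (-1 + tmp)) == (b + a)) is false, then ((not (((6 * a) + min(acc, -1)) <= (a * b))) or (min(a, b) > (tmp * -1))) is false, then tmp=6, then res=0, then (i=3), then res=0, then (i=4), then res=0, then (i=5), then res=0, then (i=6), then res=0, then (i=7), then res=0, then tmp=4, then returns 16; agreement on 16.
verdict: equivalent


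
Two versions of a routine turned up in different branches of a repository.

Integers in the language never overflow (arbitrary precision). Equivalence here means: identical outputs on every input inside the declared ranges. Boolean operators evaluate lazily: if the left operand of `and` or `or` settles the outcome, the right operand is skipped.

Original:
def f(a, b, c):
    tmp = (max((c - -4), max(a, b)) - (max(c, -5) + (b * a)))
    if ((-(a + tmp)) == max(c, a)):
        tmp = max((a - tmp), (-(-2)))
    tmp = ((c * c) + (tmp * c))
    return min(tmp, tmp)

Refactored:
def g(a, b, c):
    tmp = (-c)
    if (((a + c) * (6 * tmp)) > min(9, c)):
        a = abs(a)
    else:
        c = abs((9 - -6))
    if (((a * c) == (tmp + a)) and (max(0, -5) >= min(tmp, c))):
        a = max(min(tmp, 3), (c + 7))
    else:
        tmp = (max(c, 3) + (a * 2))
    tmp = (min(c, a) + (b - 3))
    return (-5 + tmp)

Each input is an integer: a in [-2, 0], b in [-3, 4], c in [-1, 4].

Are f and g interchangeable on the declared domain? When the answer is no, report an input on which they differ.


At a=-2, b=-3, c=-1: f gives 3, g gives -13.
verdict: not equivalent; witness: a=-2, b=-3, c=-1
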